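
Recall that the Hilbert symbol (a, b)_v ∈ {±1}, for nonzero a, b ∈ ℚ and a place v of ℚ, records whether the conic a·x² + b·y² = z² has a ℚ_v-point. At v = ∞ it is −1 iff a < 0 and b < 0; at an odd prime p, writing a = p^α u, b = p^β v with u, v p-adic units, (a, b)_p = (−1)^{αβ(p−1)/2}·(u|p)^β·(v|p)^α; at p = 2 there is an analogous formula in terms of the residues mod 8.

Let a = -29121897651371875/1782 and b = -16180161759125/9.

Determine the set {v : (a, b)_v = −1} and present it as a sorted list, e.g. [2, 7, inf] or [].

[7, 11, 23, inf]

Mod squares: a ≡ -13090, b ≡ -13685. Check v ∈ {∞, 2, 3, 5, 7, 11, 13, 17, 23}.
v=17: a=17^1·(≡7), b=17^1·(≡10) mod 17; (7|17)=-1, (10|17)=-1; (−1)^{1·1·8}·(-1)^1·(-1)^1 = +1.
v=11: a=11^-1·(≡3), b=11^0·(≡6) mod 11; (3|11)=+1, (6|11)=-1; (−1)^{-1·0·5}·(+1)^0·(-1)^-1 = -1.
v=2: v_2(a)=-1, v_2(b)=0; units ≡ 7, 3 (mod 8); ε·ε+αω+βω = 1·1+-1·1+0·0 ≡ 0  ⇒  (a,b)_2 = +1.
v=7: a=7^1·(≡5), b=7^1·(≡6) mod 7; (5|7)=-1, (6|7)=-1; (−1)^{1·1·3}·(-1)^1·(-1)^1 = -1.
v=5: a=5^5·(≡3), b=5^3·(≡3) mod 5; (3|5)=-1, (3|5)=-1; (−1)^{5·3·2}·(-1)^3·(-1)^5 = +1.
v=23: a=23^8·(≡22), b=23^5·(≡13) mod 23; (22|23)=-1, (13|23)=+1; (−1)^{8·5·11}·(-1)^5·(+1)^8 = -1.
v=3: a=3^-4·(≡2), b=3^-2·(≡1) mod 3; (2|3)=-1, (1|3)=+1; (−1)^{-4·-2·1}·(-1)^-2·(+1)^-4 = +1.
v=∞: -13090 < 0 and -13685 < 0  ⇒  (a,b)_∞ = -1.
v=13: a=13^0·(≡1), b=13^2·(≡3) mod 13; (1|13)=+1, (3|13)=+1; (−1)^{0·2·6}·(+1)^2·(+1)^0 = +1.
(-13090, -13685 / ℚ) ramifies at {7, 11, 23, ∞}: a division algebra.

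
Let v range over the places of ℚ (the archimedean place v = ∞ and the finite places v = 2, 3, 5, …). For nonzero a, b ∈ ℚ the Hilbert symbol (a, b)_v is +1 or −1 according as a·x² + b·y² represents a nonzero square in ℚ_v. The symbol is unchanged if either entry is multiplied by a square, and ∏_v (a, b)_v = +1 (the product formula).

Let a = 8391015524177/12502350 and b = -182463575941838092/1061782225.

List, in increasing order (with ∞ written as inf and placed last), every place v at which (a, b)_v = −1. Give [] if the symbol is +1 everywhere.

[2, 11]

(a, b) ≡ (238, -187) mod (ℚ^×)²; places V = {2, 3, 5, 7, 11, 13, 17, 19, ∞}.
(a,b)_19: α=0, u≡15; β=-2, v≡10 (mod 19); (15|19)=-1, (10|19)=-1; sign (−1)^0·-1^-2·-1^0 = +1.
(a,b)_3: α=-6, u≡1; β=0, v≡2 (mod 3); (1|3)=+1, (2|3)=-1; sign (−1)^0·+1^0·-1^-6 = +1.
(a,b)_13: α=2, u≡1; β=0, v≡6 (mod 13); (1|13)=+1, (6|13)=-1; sign (−1)^0·+1^0·-1^2 = +1.
(a,b)_17: α=7, u≡11; β=11, v≡3 (mod 17); (11|17)=-1, (3|17)=-1; sign (−1)^0·-1^11·-1^7 = +1.
(a,b)_7: α=-3, u≡6; β=-6, v≡4 (mod 7); (6|7)=-1, (4|7)=+1; sign (−1)^0·-1^-6·+1^-3 = +1.
(a,b)_∞: sgn(238)=+, sgn(-187)=−, so +1.
(a,b)_5: α=-2, u≡3; β=-2, v≡2 (mod 5); (3|5)=-1, (2|5)=-1; sign (−1)^0·-1^-2·-1^-2 = +1.
(a,b)_2: α=-1, β=2; u≡7, v≡5 (mod 8); ε(u)ε(v)=1·0, αω(v)=-1·1, βω(u)=2·0; sum ≡ 1  ⇒  -1.
(a,b)_11: α=2, u≡7; β=3, v≡1 (mod 11); (7|11)=-1, (1|11)=+1; sign (−1)^0·-1^3·+1^2 = -1.
(238, -187 / ℚ) ramifies at {2, 11}: a division algebra.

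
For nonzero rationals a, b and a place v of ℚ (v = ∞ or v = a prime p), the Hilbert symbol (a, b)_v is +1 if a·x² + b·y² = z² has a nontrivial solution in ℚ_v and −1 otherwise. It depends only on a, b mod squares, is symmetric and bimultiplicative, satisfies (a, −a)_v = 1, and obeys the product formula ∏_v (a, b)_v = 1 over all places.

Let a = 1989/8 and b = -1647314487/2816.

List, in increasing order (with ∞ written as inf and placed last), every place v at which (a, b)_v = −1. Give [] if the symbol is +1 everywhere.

[2, 11, 13, 23]

Mod squares: a ≡ 442, b ≡ -253. Check v ∈ {∞, 2, 3, 7, 11, 13, 17, 23, 31}.
v=31: a=31^0·(≡20), b=31^2·(≡23) mod 31; (20|31)=+1, (23|31)=-1; (−1)^{0·2·15}·(+1)^2·(-1)^0 = +1.
v=11: a=11^0·(≡8), b=11^-1·(≡2) mod 11; (8|11)=-1, (2|11)=-1; (−1)^{0·-1·5}·(-1)^-1·(-1)^0 = -1.
v=17: a=17^1·(≡4), b=17^0·(≡9) mod 17; (4|17)=+1, (9|17)=+1; (−1)^{1·0·8}·(+1)^0·(+1)^1 = +1.
v=∞: 442 > 0 and -253 < 0  ⇒  (a,b)_∞ = +1.
v=13: a=13^1·(≡11), b=13^2·(≡2) mod 13; (11|13)=-1, (2|13)=-1; (−1)^{1·2·6}·(-1)^2·(-1)^1 = -1.
v=2: v_2(a)=-3, v_2(b)=-8; units ≡ 5, 3 (mod 8); ε·ε+αω+βω = 0·1+-3·1+-8·1 ≡ 1  ⇒  (a,b)_2 = -1.
v=23: a=23^0·(≡10), b=23^1·(≡16) mod 23; (10|23)=-1, (16|23)=+1; (−1)^{0·1·11}·(-1)^1·(+1)^0 = -1.
v=3: a=3^2·(≡1), b=3^2·(≡2) mod 3; (1|3)=+1, (2|3)=-1; (−1)^{2·2·1}·(+1)^2·(-1)^2 = +1.
v=7: a=7^0·(≡1), b=7^2·(≡3) mod 7; (1|7)=+1, (3|7)=-1; (−1)^{0·2·3}·(+1)^2·(-1)^0 = +1.
Ram(442, -253) = {2, 11, 13, 23}; no ℚ_2-point on the conic.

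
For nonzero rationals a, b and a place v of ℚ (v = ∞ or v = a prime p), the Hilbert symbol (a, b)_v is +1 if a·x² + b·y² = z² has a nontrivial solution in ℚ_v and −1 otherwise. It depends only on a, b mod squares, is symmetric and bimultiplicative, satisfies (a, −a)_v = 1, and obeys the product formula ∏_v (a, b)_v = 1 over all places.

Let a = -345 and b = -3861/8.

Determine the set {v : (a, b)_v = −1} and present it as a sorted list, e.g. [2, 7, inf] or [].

Mod squares: a ≡ -345, b ≡ -858. Check v ∈ {∞, 2, 3, 5, 11, 13, 23}.
v=∞: -345 < 0 and -858 < 0  ⇒  (a,b)_∞ = -1.
v=11: a=11^0·(≡7), b=11^1·(≡7) mod 11; (7|11)=-1, (7|11)=-1; (−1)^{0·1·5}·(-1)^1·(-1)^0 = -1.
v=13: a=13^0·(≡6), b=13^1·(≡10) mod 13; (6|13)=-1, (10|13)=+1; (−1)^{0·1·6}·(-1)^1·(+1)^0 = -1.
v=23: a=23^1·(≡8), b=23^0·(≡9) mod 23; (8|23)=+1, (9|23)=+1; (−1)^{1·0·11}·(+1)^0·(+1)^1 = +1.
v=2: v_2(a)=0, v_2(b)=-3; units ≡ 7, 3 (mod 8); ε·ε+αω+βω = 1·1+0·1+-3·0 ≡ 1  ⇒  (a,b)_2 = -1.
v=3: a=3^1·(≡2), b=3^3·(≡2) mod 3; (2|3)=-1, (2|3)=-1; (−1)^{1·3·1}·(-1)^3·(-1)^1 = -1.
v=5: a=5^1·(≡1), b=5^0·(≡3) mod 5; (1|5)=+1, (3|5)=-1; (−1)^{1·0·2}·(+1)^0·(-1)^1 = -1.
Ram(-345, -858) = {2, 3, 5, 11, 13, ∞}; no ℚ_2-point on the conic.

[2, 3, 5, 11, 13, inf]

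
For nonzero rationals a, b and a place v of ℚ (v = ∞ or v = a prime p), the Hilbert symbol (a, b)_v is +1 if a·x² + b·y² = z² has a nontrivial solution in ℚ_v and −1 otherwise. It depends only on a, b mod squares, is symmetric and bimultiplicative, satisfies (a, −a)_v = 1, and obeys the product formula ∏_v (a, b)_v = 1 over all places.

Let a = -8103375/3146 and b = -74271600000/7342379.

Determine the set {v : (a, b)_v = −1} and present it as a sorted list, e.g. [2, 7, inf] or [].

Mod squares: a ≡ -390, b ≡ -4290. Check v ∈ {∞, 2, 3, 5, 7, 11, 13, 19, 23, 43}.
v=43: a=43^0·(≡21), b=43^-2·(≡24) mod 43; (21|43)=+1, (24|43)=+1; (−1)^{0·-2·21}·(+1)^-2·(+1)^0 = +1.
v=7: a=7^4·(≡2), b=7^0·(≡2) mod 7; (2|7)=+1, (2|7)=+1; (−1)^{4·0·3}·(+1)^0·(+1)^4 = +1.
v=5: a=5^3·(≡3), b=5^5·(≡2) mod 5; (3|5)=-1, (2|5)=-1; (−1)^{3·5·2}·(-1)^5·(-1)^3 = +1.
v=2: v_2(a)=-1, v_2(b)=7; units ≡ 5, 7 (mod 8); ε·ε+αω+βω = 0·1+-1·0+7·1 ≡ 1  ⇒  (a,b)_2 = -1.
v=3: a=3^3·(≡2), b=3^3·(≡1) mod 3; (2|3)=-1, (1|3)=+1; (−1)^{3·3·1}·(-1)^3·(+1)^3 = +1.
v=11: a=11^-2·(≡7), b=11^-1·(≡2) mod 11; (7|11)=-1, (2|11)=-1; (−1)^{-2·-1·5}·(-1)^-1·(-1)^-2 = -1.
v=∞: -390 < 0 and -4290 < 0  ⇒  (a,b)_∞ = -1.
v=23: a=23^0·(≡3), b=23^2·(≡14) mod 23; (3|23)=+1, (14|23)=-1; (−1)^{0·2·11}·(+1)^2·(-1)^0 = +1.
v=19: a=19^0·(≡1), b=19^-2·(≡17) mod 19; (1|19)=+1, (17|19)=+1; (−1)^{0·-2·9}·(+1)^-2·(+1)^0 = +1.
v=13: a=13^-1·(≡4), b=13^1·(≡5) mod 13; (4|13)=+1, (5|13)=-1; (−1)^{-1·1·6}·(+1)^1·(-1)^-1 = -1.
(-390, -4290 / ℚ) ramifies at {2, 11, 13, ∞}: a division algebra.

[2, 11, 13, inf]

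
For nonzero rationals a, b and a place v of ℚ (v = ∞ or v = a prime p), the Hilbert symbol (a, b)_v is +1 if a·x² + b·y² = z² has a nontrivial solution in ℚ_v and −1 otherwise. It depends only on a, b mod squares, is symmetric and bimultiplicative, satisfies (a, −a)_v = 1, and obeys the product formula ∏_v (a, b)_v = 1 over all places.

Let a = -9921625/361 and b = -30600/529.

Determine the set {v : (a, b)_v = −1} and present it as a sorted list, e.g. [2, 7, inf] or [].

(a, b) ≡ (-396865, -34) mod (ℚ^×)²; places V = {2, 3, 5, 7, 17, 19, 23, 29, ∞}.
(a,b)_2: α=0, β=3; u≡7, v≡7 (mod 8); ε(u)ε(v)=1·1, αω(v)=0·0, βω(u)=3·0; sum ≡ 1  ⇒  -1.
(a,b)_19: α=-2, u≡4; β=0, v≡16 (mod 19); (4|19)=+1, (16|19)=+1; sign (−1)^0·+1^0·+1^-2 = +1.
(a,b)_29: α=1, u≡8; β=0, v≡20 (mod 29); (8|29)=-1, (20|29)=+1; sign (−1)^0·-1^0·+1^1 = +1.
(a,b)_17: α=1, u≡9; β=1, v≡1 (mod 17); (9|17)=+1, (1|17)=+1; sign (−1)^0·+1^1·+1^1 = +1.
(a,b)_23: α=1, u≡8; β=-2, v≡13 (mod 23); (8|23)=+1, (13|23)=+1; sign (−1)^0·+1^-2·+1^1 = +1.
(a,b)_∞: sgn(-396865)=−, sgn(-34)=−, so -1.
(a,b)_3: α=0, u≡2; β=2, v≡2 (mod 3); (2|3)=-1, (2|3)=-1; sign (−1)^0·-1^2·-1^0 = +1.
(a,b)_7: α=1, u≡5; β=0, v≡1 (mod 7); (5|7)=-1, (1|7)=+1; sign (−1)^0·-1^0·+1^1 = +1.
(a,b)_5: α=3, u≡2; β=2, v≡4 (mod 5); (2|5)=-1, (4|5)=+1; sign (−1)^0·-1^2·+1^3 = +1.
Ram(-396865, -34) = {2, ∞}; no ℚ_2-point on the conic.

[2, inf]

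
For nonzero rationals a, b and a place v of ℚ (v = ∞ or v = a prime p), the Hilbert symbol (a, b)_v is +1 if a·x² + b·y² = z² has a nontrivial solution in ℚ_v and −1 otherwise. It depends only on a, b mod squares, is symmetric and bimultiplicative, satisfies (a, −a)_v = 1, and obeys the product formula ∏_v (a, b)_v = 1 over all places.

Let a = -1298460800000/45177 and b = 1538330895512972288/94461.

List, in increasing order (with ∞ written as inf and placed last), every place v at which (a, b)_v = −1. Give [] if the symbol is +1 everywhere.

[2, 5, 7, 11, 17, 23]

Mod squares: a ≡ -165, b ≡ 106743. Check v ∈ {∞, 2, 3, 5, 7, 11, 13, 17, 23, 37}.
v=37: a=37^-2·(≡29), b=37^-2·(≡18) mod 37; (29|37)=-1, (18|37)=-1; (−1)^{-2·-2·18}·(-1)^-2·(-1)^-2 = +1.
v=5: a=5^5·(≡2), b=5^0·(≡3) mod 5; (2|5)=-1, (3|5)=-1; (−1)^{5·0·2}·(-1)^0·(-1)^5 = -1.
v=23: a=23^0·(≡17), b=23^-1·(≡9) mod 23; (17|23)=-1, (9|23)=+1; (−1)^{0·-1·11}·(-1)^-1·(+1)^0 = -1.
v=11: a=11^-1·(≡8), b=11^0·(≡6) mod 11; (8|11)=-1, (6|11)=-1; (−1)^{-1·0·5}·(-1)^0·(-1)^-1 = -1.
v=∞: -165 < 0 and 106743 > 0  ⇒  (a,b)_∞ = +1.
v=17: a=17^0·(≡11), b=17^3·(≡7) mod 17; (11|17)=-1, (7|17)=-1; (−1)^{0·3·8}·(-1)^3·(-1)^0 = -1.
v=7: a=7^4·(≡6), b=7^7·(≡3) mod 7; (6|7)=-1, (3|7)=-1; (−1)^{4·7·3}·(-1)^7·(-1)^4 = -1.
v=13: a=13^2·(≡9), b=13^5·(≡6) mod 13; (9|13)=+1, (6|13)=-1; (−1)^{2·5·6}·(+1)^5·(-1)^2 = +1.
v=2: v_2(a)=10, v_2(b)=10; units ≡ 3, 7 (mod 8); ε·ε+αω+βω = 1·1+10·0+10·1 ≡ 1  ⇒  (a,b)_2 = -1.
v=3: a=3^-1·(≡2), b=3^-1·(≡1) mod 3; (2|3)=-1, (1|3)=+1; (−1)^{-1·-1·1}·(-1)^-1·(+1)^-1 = +1.
|Ram(-165, 106743)| = 6, even; anisotropic at {2, 5, 7, 11, 17, 23}.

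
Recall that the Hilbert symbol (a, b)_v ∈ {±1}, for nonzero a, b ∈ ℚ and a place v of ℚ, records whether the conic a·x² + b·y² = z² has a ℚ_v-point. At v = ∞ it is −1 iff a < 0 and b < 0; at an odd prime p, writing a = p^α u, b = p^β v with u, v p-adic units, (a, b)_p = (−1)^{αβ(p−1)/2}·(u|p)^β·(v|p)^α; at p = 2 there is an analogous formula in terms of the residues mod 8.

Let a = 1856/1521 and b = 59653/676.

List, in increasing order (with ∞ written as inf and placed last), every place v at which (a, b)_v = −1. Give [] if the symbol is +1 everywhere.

Mod squares: a ≡ 29, b ≡ 493. Check v ∈ {∞, 2, 3, 11, 13, 17, 29}.
v=11: a=11^0·(≡10), b=11^2·(≡4) mod 11; (10|11)=-1, (4|11)=+1; (−1)^{0·2·5}·(-1)^2·(+1)^0 = +1.
v=13: a=13^-2·(≡4), b=13^-2·(≡12) mod 13; (4|13)=+1, (12|13)=+1; (−1)^{-2·-2·6}·(+1)^-2·(+1)^-2 = +1.
v=3: a=3^-2·(≡2), b=3^0·(≡1) mod 3; (2|3)=-1, (1|3)=+1; (−1)^{-2·0·1}·(-1)^0·(+1)^-2 = +1.
v=∞: 29 > 0 and 493 > 0  ⇒  (a,b)_∞ = +1.
v=2: v_2(a)=6, v_2(b)=-2; units ≡ 5, 5 (mod 8); ε·ε+αω+βω = 0·0+6·1+-2·1 ≡ 0  ⇒  (a,b)_2 = +1.
v=29: a=29^1·(≡25), b=29^1·(≡3) mod 29; (25|29)=+1, (3|29)=-1; (−1)^{1·1·14}·(+1)^1·(-1)^1 = -1.
v=17: a=17^0·(≡11), b=17^1·(≡11) mod 17; (11|17)=-1, (11|17)=-1; (−1)^{0·1·8}·(-1)^1·(-1)^0 = -1.
|Ram(29, 493)| = 2, even; anisotropic at {17, 29}.

[17, 29]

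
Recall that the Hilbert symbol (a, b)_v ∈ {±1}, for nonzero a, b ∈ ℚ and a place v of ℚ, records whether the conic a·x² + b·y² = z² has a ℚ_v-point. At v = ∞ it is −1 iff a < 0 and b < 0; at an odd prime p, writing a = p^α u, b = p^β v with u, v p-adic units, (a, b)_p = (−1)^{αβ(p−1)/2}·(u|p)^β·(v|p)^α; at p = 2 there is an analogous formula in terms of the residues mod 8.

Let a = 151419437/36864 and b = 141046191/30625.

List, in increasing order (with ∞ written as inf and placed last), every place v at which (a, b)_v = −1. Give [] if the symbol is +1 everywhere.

(a, b) ≡ (533, 1599) mod (ℚ^×)²; places V = {2, 3, 5, 7, 11, 13, 41, ∞}.
(a,b)_7: α=0, u≡4; β=-2, v≡3 (mod 7); (4|7)=+1, (3|7)=-1; sign (−1)^0·+1^-2·-1^0 = +1.
(a,b)_2: α=-12, β=0; u≡5, v≡7 (mod 8); ε(u)ε(v)=0·1, αω(v)=-12·0, βω(u)=0·1; sum ≡ 0  ⇒  +1.
(a,b)_11: α=0, u≡5; β=2, v≡1 (mod 11); (5|11)=+1, (1|11)=+1; sign (−1)^0·+1^2·+1^0 = +1.
(a,b)_5: α=0, u≡3; β=-4, v≡4 (mod 5); (3|5)=-1, (4|5)=+1; sign (−1)^0·-1^-4·+1^0 = +1.
(a,b)_41: α=3, u≡13; β=1, v≡18 (mod 41); (13|41)=-1, (18|41)=+1; sign (−1)^0·-1^1·+1^3 = -1.
(a,b)_∞: sgn(533)=+, sgn(1599)=+, so +1.
(a,b)_13: α=3, u≡11; β=1, v≡5 (mod 13); (11|13)=-1, (5|13)=-1; sign (−1)^0·-1^1·-1^3 = +1.
(a,b)_3: α=-2, u≡2; β=7, v≡2 (mod 3); (2|3)=-1, (2|3)=-1; sign (−1)^0·-1^7·-1^-2 = -1.
(533, 1599 / ℚ) ramifies at {3, 41}: a division algebra.

[3, 41]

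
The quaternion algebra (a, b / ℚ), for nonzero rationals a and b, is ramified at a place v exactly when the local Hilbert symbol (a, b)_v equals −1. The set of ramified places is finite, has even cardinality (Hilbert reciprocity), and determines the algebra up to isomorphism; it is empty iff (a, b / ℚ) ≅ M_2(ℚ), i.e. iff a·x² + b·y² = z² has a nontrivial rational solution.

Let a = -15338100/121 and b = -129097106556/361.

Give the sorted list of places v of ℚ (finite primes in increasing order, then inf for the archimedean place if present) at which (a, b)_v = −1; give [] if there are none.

(a, b) ≡ (-153381, -266729559) mod (ℚ^×)²; places V = {2, 3, 5, 11, 19, 29, 37, 41, 43, 47, ∞}.
(a,b)_43: α=1, u≡18; β=1, v≡17 (mod 43); (18|43)=-1, (17|43)=+1; sign (−1)^1·-1^1·+1^1 = +1.
(a,b)_19: α=0, u≡7; β=-2, v≡8 (mod 19); (7|19)=+1, (8|19)=-1; sign (−1)^0·+1^-2·-1^0 = +1.
(a,b)_∞: sgn(-153381)=−, sgn(-266729559)=−, so -1.
(a,b)_37: α=0, u≡25; β=1, v≡4 (mod 37); (25|37)=+1, (4|37)=+1; sign (−1)^0·+1^1·+1^0 = +1.
(a,b)_2: α=2, β=2; u≡3, v≡1 (mod 8); ε(u)ε(v)=1·0, αω(v)=2·0, βω(u)=2·1; sum ≡ 0  ⇒  +1.
(a,b)_47: α=0, u≡6; β=1, v≡17 (mod 47); (6|47)=+1, (17|47)=+1; sign (−1)^0·+1^1·+1^0 = +1.
(a,b)_5: α=2, u≡1; β=0, v≡4 (mod 5); (1|5)=+1, (4|5)=+1; sign (−1)^0·+1^0·+1^2 = +1.
(a,b)_29: α=1, u≡12; β=1, v≡8 (mod 29); (12|29)=-1, (8|29)=-1; sign (−1)^0·-1^1·-1^1 = +1.
(a,b)_11: α=-2, u≡3; β=2, v≡5 (mod 11); (3|11)=+1, (5|11)=+1; sign (−1)^0·+1^2·+1^-2 = +1.
(a,b)_3: α=1, u≡2; β=1, v≡1 (mod 3); (2|3)=-1, (1|3)=+1; sign (−1)^1·-1^1·+1^1 = +1.
(a,b)_41: α=1, u≡8; β=1, v≡35 (mod 41); (8|41)=+1, (35|41)=-1; sign (−1)^0·+1^1·-1^1 = -1.
(-153381, -266729559 / ℚ) ramifies at {41, ∞}: a division algebra.

[41, inf]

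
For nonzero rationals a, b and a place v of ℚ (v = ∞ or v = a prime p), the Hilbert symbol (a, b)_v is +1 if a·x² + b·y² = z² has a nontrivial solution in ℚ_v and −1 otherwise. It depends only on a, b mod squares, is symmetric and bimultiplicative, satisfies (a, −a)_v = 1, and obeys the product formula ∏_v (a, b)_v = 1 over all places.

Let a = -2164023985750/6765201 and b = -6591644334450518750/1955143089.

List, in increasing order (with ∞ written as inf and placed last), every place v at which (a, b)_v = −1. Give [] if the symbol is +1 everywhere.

[2, 29, 37, inf]

(a, b) ≡ (-7030, -203870) mod (ℚ^×)²; places V = {2, 3, 5, 11, 17, 19, 23, 29, 31, 37, ∞}.
(a,b)_3: α=-4, u≡2; β=-4, v≡1 (mod 3); (2|3)=-1, (1|3)=+1; sign (−1)^0·-1^-4·+1^-4 = +1.
(a,b)_23: α=0, u≡9; β=2, v≡9 (mod 23); (9|23)=+1, (9|23)=+1; sign (−1)^0·+1^2·+1^0 = +1.
(a,b)_11: α=4, u≡6; β=2, v≡3 (mod 11); (6|11)=-1, (3|11)=+1; sign (−1)^0·-1^2·+1^4 = +1.
(a,b)_2: α=1, β=1; u≡5, v≡1 (mod 8); ε(u)ε(v)=0·0, αω(v)=1·0, βω(u)=1·1; sum ≡ 1  ⇒  -1.
(a,b)_5: α=3, u≡4; β=5, v≡1 (mod 5); (4|5)=+1, (1|5)=+1; sign (−1)^0·+1^5·+1^3 = +1.
(a,b)_31: α=0, u≡18; β=2, v≡29 (mod 31); (18|31)=+1, (29|31)=-1; sign (−1)^0·+1^2·-1^0 = +1.
(a,b)_29: α=2, u≡3; β=3, v≡15 (mod 29); (3|29)=-1, (15|29)=-1; sign (−1)^0·-1^3·-1^2 = -1.
(a,b)_19: α=1, u≡8; β=1, v≡7 (mod 19); (8|19)=-1, (7|19)=+1; sign (−1)^1·-1^1·+1^1 = +1.
(a,b)_37: α=1, u≡31; β=1, v≡30 (mod 37); (31|37)=-1, (30|37)=+1; sign (−1)^0·-1^1·+1^1 = -1.
(a,b)_17: α=-4, u≡15; β=-6, v≡6 (mod 17); (15|17)=+1, (6|17)=-1; sign (−1)^0·+1^-6·-1^-4 = +1.
(a,b)_∞: sgn(-7030)=−, sgn(-203870)=−, so -1.
Ram(-7030, -203870) = {2, 29, 37, ∞}; no ℚ_2-point on the conic.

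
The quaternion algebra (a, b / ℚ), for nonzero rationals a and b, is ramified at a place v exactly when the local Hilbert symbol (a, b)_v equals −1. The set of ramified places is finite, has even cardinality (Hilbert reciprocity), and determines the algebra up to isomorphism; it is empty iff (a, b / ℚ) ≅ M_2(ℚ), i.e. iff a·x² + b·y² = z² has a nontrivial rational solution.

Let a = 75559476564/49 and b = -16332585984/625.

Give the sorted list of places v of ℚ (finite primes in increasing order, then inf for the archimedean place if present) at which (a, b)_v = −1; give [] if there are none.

[3, 17]

Mod squares: a ≡ 741, b ≡ -2431. Check v ∈ {∞, 2, 3, 5, 7, 11, 13, 17, 19}.
v=11: a=11^2·(≡9), b=11^1·(≡8) mod 11; (9|11)=+1, (8|11)=-1; (−1)^{2·1·5}·(+1)^1·(-1)^2 = +1.
v=2: v_2(a)=2, v_2(b)=10; units ≡ 5, 1 (mod 8); ε·ε+αω+βω = 0·0+2·0+10·1 ≡ 0  ⇒  (a,b)_2 = +1.
v=13: a=13^1·(≡11), b=13^1·(≡5) mod 13; (11|13)=-1, (5|13)=-1; (−1)^{1·1·6}·(-1)^1·(-1)^1 = +1.
v=∞: 741 > 0 and -2431 < 0  ⇒  (a,b)_∞ = +1.
v=3: a=3^7·(≡1), b=3^8·(≡2) mod 3; (1|3)=+1, (2|3)=-1; (−1)^{7·8·1}·(+1)^8·(-1)^7 = -1.
v=19: a=19^1·(≡16), b=19^0·(≡6) mod 19; (16|19)=+1, (6|19)=+1; (−1)^{1·0·9}·(+1)^0·(+1)^1 = +1.
v=5: a=5^0·(≡1), b=5^-4·(≡1) mod 5; (1|5)=+1, (1|5)=+1; (−1)^{0·-4·2}·(+1)^-4·(+1)^0 = +1.
v=7: a=7^-2·(≡5), b=7^0·(≡3) mod 7; (5|7)=-1, (3|7)=-1; (−1)^{-2·0·3}·(-1)^0·(-1)^-2 = +1.
v=17: a=17^2·(≡12), b=17^1·(≡10) mod 17; (12|17)=-1, (10|17)=-1; (−1)^{2·1·8}·(-1)^1·(-1)^2 = -1.
(741, -2431 / ℚ) ramifies at {3, 17}: a division algebra.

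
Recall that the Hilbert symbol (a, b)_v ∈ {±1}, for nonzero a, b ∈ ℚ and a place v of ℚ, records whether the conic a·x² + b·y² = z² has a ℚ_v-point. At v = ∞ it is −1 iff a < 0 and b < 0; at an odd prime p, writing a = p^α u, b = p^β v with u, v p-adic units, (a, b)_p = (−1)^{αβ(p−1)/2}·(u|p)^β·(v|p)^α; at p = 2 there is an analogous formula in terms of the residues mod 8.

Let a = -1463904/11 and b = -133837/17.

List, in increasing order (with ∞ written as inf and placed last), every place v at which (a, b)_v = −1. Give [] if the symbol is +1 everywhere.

Mod squares: a ≡ -111826, b ≡ -4301. Check v ∈ {∞, 2, 3, 11, 13, 17, 23}.
v=2: v_2(a)=5, v_2(b)=0; units ≡ 7, 3 (mod 8); ε·ε+αω+βω = 1·1+5·1+0·0 ≡ 0  ⇒  (a,b)_2 = +1.
v=23: a=23^1·(≡14), b=23^3·(≡21) mod 23; (14|23)=-1, (21|23)=-1; (−1)^{1·3·11}·(-1)^3·(-1)^1 = -1.
v=3: a=3^2·(≡2), b=3^0·(≡1) mod 3; (2|3)=-1, (1|3)=+1; (−1)^{2·0·1}·(-1)^0·(+1)^2 = +1.
v=11: a=11^-1·(≡9), b=11^1·(≡9) mod 11; (9|11)=+1, (9|11)=+1; (−1)^{-1·1·5}·(+1)^1·(+1)^-1 = -1.
v=17: a=17^1·(≡4), b=17^-1·(≡4) mod 17; (4|17)=+1, (4|17)=+1; (−1)^{1·-1·8}·(+1)^-1·(+1)^1 = +1.
v=13: a=13^1·(≡1), b=13^0·(≡6) mod 13; (1|13)=+1, (6|13)=-1; (−1)^{1·0·6}·(+1)^0·(-1)^1 = -1.
v=∞: -111826 < 0 and -4301 < 0  ⇒  (a,b)_∞ = -1.
Ram(-111826, -4301) = {11, 13, 23, ∞}; no ℚ_11-point on the conic.

[11, 13, 23, inf]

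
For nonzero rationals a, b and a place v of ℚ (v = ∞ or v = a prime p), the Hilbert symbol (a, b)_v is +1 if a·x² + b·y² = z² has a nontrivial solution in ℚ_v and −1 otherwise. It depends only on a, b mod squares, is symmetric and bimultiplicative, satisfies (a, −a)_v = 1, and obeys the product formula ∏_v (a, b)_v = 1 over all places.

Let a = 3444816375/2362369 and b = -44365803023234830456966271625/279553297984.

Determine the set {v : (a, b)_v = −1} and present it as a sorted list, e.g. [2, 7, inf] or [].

[2, 5, 7, 11, 13, 23]

(a, b) ≡ (312455, -10465) mod (ℚ^×)²; places V = {2, 3, 5, 7, 11, 13, 17, 19, 23, 29, 43, 47, 53, ∞}.
(a,b)_13: α=1, u≡7; β=1, v≡3 (mod 13); (7|13)=-1, (3|13)=+1; sign (−1)^0·-1^1·+1^1 = -1.
(a,b)_23: α=1, u≡19; β=3, v≡22 (mod 23); (19|23)=-1, (22|23)=-1; sign (−1)^1·-1^3·-1^1 = -1.
(a,b)_29: α=-2, u≡25; β=-2, v≡6 (mod 29); (25|29)=+1, (6|29)=+1; sign (−1)^0·+1^-2·+1^-2 = +1.
(a,b)_19: α=1, u≡3; β=6, v≡5 (mod 19); (3|19)=-1, (5|19)=+1; sign (−1)^0·-1^6·+1^1 = +1.
(a,b)_47: α=0, u≡26; β=2, v≡42 (mod 47); (26|47)=-1, (42|47)=+1; sign (−1)^0·-1^2·+1^0 = +1.
(a,b)_43: α=0, u≡23; β=-2, v≡7 (mod 43); (23|43)=+1, (7|43)=-1; sign (−1)^0·+1^-2·-1^0 = +1.
(a,b)_7: α=2, u≡5; β=1, v≡5 (mod 7); (5|7)=-1, (5|7)=-1; sign (−1)^0·-1^1·-1^2 = -1.
(a,b)_2: α=0, β=-6; u≡7, v≡7 (mod 8); ε(u)ε(v)=1·1, αω(v)=0·0, βω(u)=-6·0; sum ≡ 1  ⇒  -1.
(a,b)_53: α=-2, u≡35; β=-2, v≡15 (mod 53); (35|53)=-1, (15|53)=+1; sign (−1)^0·-1^-2·+1^-2 = +1.
(a,b)_3: α=2, u≡2; β=6, v≡2 (mod 3); (2|3)=-1, (2|3)=-1; sign (−1)^0·-1^6·-1^2 = +1.
(a,b)_5: α=3, u≡4; β=3, v≡3 (mod 5); (4|5)=+1, (3|5)=-1; sign (−1)^0·+1^3·-1^3 = -1.
(a,b)_11: α=1, u≡1; β=4, v≡8 (mod 11); (1|11)=+1, (8|11)=-1; sign (−1)^0·+1^4·-1^1 = -1.
(a,b)_∞: sgn(312455)=+, sgn(-10465)=−, so +1.
(a,b)_17: α=0, u≡14; β=2, v≡10 (mod 17); (14|17)=-1, (10|17)=-1; sign (−1)^0·-1^2·-1^0 = +1.
(312455, -10465 / ℚ) ramifies at {2, 5, 7, 11, 13, 23}: a division algebra.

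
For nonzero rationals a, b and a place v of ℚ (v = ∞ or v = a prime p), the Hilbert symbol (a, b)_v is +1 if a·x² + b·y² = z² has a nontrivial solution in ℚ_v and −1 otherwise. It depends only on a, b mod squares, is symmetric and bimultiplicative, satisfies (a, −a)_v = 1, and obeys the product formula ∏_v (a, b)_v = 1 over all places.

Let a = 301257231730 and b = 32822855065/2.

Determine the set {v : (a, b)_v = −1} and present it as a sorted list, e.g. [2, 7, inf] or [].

(a, b) ≡ (130, 20930) mod (ℚ^×)²; places V = {2, 5, 7, 11, 13, 23, ∞}.
(a,b)_∞: sgn(130)=+, sgn(20930)=+, so +1.
(a,b)_2: α=1, β=-1; u≡1, v≡1 (mod 8); ε(u)ε(v)=0·0, αω(v)=1·0, βω(u)=-1·0; sum ≡ 0  ⇒  +1.
(a,b)_11: α=0, u≡4; β=2, v≡10 (mod 11); (4|11)=+1, (10|11)=-1; sign (−1)^0·+1^2·-1^0 = +1.
(a,b)_7: α=2, u≡1; β=3, v≡2 (mod 7); (1|7)=+1, (2|7)=+1; sign (−1)^0·+1^3·+1^2 = +1.
(a,b)_5: α=1, u≡1; β=1, v≡4 (mod 5); (1|5)=+1, (4|5)=+1; sign (−1)^0·+1^1·+1^1 = +1.
(a,b)_13: α=3, u≡1; β=1, v≡2 (mod 13); (1|13)=+1, (2|13)=-1; sign (−1)^0·+1^1·-1^3 = -1.
(a,b)_23: α=4, u≡15; β=3, v≡1 (mod 23); (15|23)=-1, (1|23)=+1; sign (−1)^0·-1^3·+1^4 = -1.
|Ram(130, 20930)| = 2, even; anisotropic at {13, 23}.

[13, 23]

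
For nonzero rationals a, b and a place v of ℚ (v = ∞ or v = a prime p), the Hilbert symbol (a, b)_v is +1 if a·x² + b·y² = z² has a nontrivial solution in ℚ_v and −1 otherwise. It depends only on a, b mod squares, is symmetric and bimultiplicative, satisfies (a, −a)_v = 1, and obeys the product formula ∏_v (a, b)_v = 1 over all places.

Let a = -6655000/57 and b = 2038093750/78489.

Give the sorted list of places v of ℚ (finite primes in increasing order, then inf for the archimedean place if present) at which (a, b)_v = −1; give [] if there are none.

[3, 11]

Mod squares: a ≡ -1254, b ≡ 21318. Check v ∈ {∞, 2, 3, 5, 7, 11, 17, 19}.
v=17: a=17^0·(≡4), b=17^-1·(≡13) mod 17; (4|17)=+1, (13|17)=+1; (−1)^{0·-1·8}·(+1)^-1·(+1)^0 = +1.
v=11: a=11^3·(≡8), b=11^3·(≡7) mod 11; (8|11)=-1, (7|11)=-1; (−1)^{3·3·5}·(-1)^3·(-1)^3 = -1.
v=3: a=3^-1·(≡2), b=3^-5·(≡2) mod 3; (2|3)=-1, (2|3)=-1; (−1)^{-1·-5·1}·(-1)^-5·(-1)^-1 = -1.
v=7: a=7^0·(≡5), b=7^2·(≡6) mod 7; (5|7)=-1, (6|7)=-1; (−1)^{0·2·3}·(-1)^2·(-1)^0 = +1.
v=∞: -1254 < 0 and 21318 > 0  ⇒  (a,b)_∞ = +1.
v=19: a=19^-1·(≡18), b=19^-1·(≡5) mod 19; (18|19)=-1, (5|19)=+1; (−1)^{-1·-1·9}·(-1)^-1·(+1)^-1 = +1.
v=2: v_2(a)=3, v_2(b)=1; units ≡ 5, 3 (mod 8); ε·ε+αω+βω = 0·1+3·1+1·1 ≡ 0  ⇒  (a,b)_2 = +1.
v=5: a=5^4·(≡1), b=5^6·(≡2) mod 5; (1|5)=+1, (2|5)=-1; (−1)^{4·6·2}·(+1)^6·(-1)^4 = +1.
|Ram(-1254, 21318)| = 2, even; anisotropic at {3, 11}.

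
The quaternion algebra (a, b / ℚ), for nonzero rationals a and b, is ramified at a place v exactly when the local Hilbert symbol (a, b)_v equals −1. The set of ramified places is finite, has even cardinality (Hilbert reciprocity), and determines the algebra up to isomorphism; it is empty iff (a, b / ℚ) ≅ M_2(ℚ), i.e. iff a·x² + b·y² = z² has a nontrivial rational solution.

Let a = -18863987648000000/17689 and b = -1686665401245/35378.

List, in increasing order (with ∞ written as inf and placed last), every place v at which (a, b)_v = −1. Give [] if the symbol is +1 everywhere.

Mod squares: a ≡ -407, b ≡ -93610. Check v ∈ {∞, 2, 3, 5, 7, 11, 19, 23, 29, 37}.
v=11: a=11^1·(≡7), b=11^1·(≡9) mod 11; (7|11)=-1, (9|11)=+1; (−1)^{1·1·5}·(-1)^1·(+1)^1 = +1.
v=3: a=3^0·(≡1), b=3^4·(≡2) mod 3; (1|3)=+1, (2|3)=-1; (−1)^{0·4·1}·(+1)^4·(-1)^0 = +1.
v=∞: -407 < 0 and -93610 < 0  ⇒  (a,b)_∞ = -1.
v=5: a=5^6·(≡2), b=5^1·(≡2) mod 5; (2|5)=-1, (2|5)=-1; (−1)^{6·1·2}·(-1)^1·(-1)^6 = -1.
v=2: v_2(a)=12, v_2(b)=-1; units ≡ 1, 3 (mod 8); ε·ε+αω+βω = 0·1+12·1+-1·0 ≡ 0  ⇒  (a,b)_2 = +1.
v=29: a=29^0·(≡5), b=29^2·(≡21) mod 29; (5|29)=+1, (21|29)=-1; (−1)^{0·2·14}·(+1)^2·(-1)^0 = +1.
v=23: a=23^2·(≡5), b=23^3·(≡8) mod 23; (5|23)=-1, (8|23)=+1; (−1)^{2·3·11}·(-1)^3·(+1)^2 = -1.
v=37: a=37^3·(≡21), b=37^1·(≡35) mod 37; (21|37)=+1, (35|37)=-1; (−1)^{3·1·18}·(+1)^1·(-1)^3 = -1.
v=7: a=7^-2·(≡3), b=7^-2·(≡1) mod 7; (3|7)=-1, (1|7)=+1; (−1)^{-2·-2·3}·(-1)^-2·(+1)^-2 = +1.
v=19: a=19^-2·(≡16), b=19^-2·(≡10) mod 19; (16|19)=+1, (10|19)=-1; (−1)^{-2·-2·9}·(+1)^-2·(-1)^-2 = +1.
(-407, -93610 / ℚ) ramifies at {5, 23, 37, ∞}: a division algebra.

[5, 23, 37, inf]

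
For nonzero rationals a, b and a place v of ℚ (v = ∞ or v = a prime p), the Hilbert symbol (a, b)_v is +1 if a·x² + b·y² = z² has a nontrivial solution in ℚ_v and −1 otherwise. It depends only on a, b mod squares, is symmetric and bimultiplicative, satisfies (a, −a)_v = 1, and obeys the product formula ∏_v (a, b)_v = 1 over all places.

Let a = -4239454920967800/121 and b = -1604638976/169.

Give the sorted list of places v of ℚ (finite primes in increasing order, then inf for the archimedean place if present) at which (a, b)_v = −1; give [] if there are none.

[17, 23, 41, inf]

(a, b) ≡ (-32062, -41) mod (ℚ^×)²; places V = {2, 3, 5, 11, 13, 17, 23, 31, 41, ∞}.
(a,b)_31: α=2, u≡12; β=0, v≡23 (mod 31); (12|31)=-1, (23|31)=-1; sign (−1)^0·-1^0·-1^2 = +1.
(a,b)_∞: sgn(-32062)=−, sgn(-41)=−, so -1.
(a,b)_5: α=2, u≡3; β=0, v≡1 (mod 5); (3|5)=-1, (1|5)=+1; sign (−1)^0·-1^0·+1^2 = +1.
(a,b)_3: α=2, u≡2; β=0, v≡1 (mod 3); (2|3)=-1, (1|3)=+1; sign (−1)^0·-1^0·+1^2 = +1.
(a,b)_41: α=1, u≡22; β=1, v≡16 (mod 41); (22|41)=-1, (16|41)=+1; sign (−1)^0·-1^1·+1^1 = -1.
(a,b)_2: α=3, β=8; u≡1, v≡7 (mod 8); ε(u)ε(v)=0·1, αω(v)=3·0, βω(u)=8·0; sum ≡ 0  ⇒  +1.
(a,b)_17: α=3, u≡8; β=2, v≡14 (mod 17); (8|17)=+1, (14|17)=-1; sign (−1)^0·+1^2·-1^3 = -1.
(a,b)_13: α=0, u≡3; β=-2, v≡8 (mod 13); (3|13)=+1, (8|13)=-1; sign (−1)^0·+1^-2·-1^0 = +1.
(a,b)_23: α=3, u≡18; β=2, v≡10 (mod 23); (18|23)=+1, (10|23)=-1; sign (−1)^0·+1^2·-1^3 = -1.
(a,b)_11: α=-2, u≡5; β=0, v≡4 (mod 11); (5|11)=+1, (4|11)=+1; sign (−1)^0·+1^0·+1^-2 = +1.
|Ram(-32062, -41)| = 4, even; anisotropic at {17, 23, 41, ∞}.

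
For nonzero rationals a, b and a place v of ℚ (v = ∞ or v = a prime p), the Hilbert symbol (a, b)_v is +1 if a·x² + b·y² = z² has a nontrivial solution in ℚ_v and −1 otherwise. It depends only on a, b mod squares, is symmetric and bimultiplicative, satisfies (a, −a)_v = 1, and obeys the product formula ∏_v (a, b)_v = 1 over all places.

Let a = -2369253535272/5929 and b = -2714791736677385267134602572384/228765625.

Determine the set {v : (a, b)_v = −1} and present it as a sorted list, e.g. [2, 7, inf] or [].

[13, 19, 41, inf]

(a, b) ≡ (-2304282, -587366) mod (ℚ^×)²; places V = {2, 3, 5, 7, 11, 13, 17, 19, 29, 41, ∞}.
(a,b)_2: α=3, β=5; u≡3, v≡5 (mod 8); ε(u)ε(v)=1·0, αω(v)=3·1, βω(u)=5·1; sum ≡ 0  ⇒  +1.
(a,b)_29: α=1, u≡18; β=3, v≡8 (mod 29); (18|29)=-1, (8|29)=-1; sign (−1)^0·-1^3·-1^1 = +1.
(a,b)_5: α=0, u≡2; β=-6, v≡1 (mod 5); (2|5)=-1, (1|5)=+1; sign (−1)^0·-1^-6·+1^0 = +1.
(a,b)_13: α=4, u≡5; β=9, v≡11 (mod 13); (5|13)=-1, (11|13)=-1; sign (−1)^0·-1^9·-1^4 = -1.
(a,b)_41: α=1, u≡37; β=3, v≡38 (mod 41); (37|41)=+1, (38|41)=-1; sign (−1)^0·+1^3·-1^1 = -1.
(a,b)_11: α=-2, u≡5; β=-4, v≡1 (mod 11); (5|11)=+1, (1|11)=+1; sign (−1)^0·+1^-4·+1^-2 = +1.
(a,b)_7: α=-2, u≡3; β=4, v≡2 (mod 7); (3|7)=-1, (2|7)=+1; sign (−1)^0·-1^4·+1^-2 = +1.
(a,b)_17: α=1, u≡11; β=2, v≡15 (mod 17); (11|17)=-1, (15|17)=+1; sign (−1)^0·-1^2·+1^1 = +1.
(a,b)_3: α=3, u≡2; β=0, v≡1 (mod 3); (2|3)=-1, (1|3)=+1; sign (−1)^0·-1^0·+1^3 = +1.
(a,b)_19: α=1, u≡8; β=3, v≡3 (mod 19); (8|19)=-1, (3|19)=-1; sign (−1)^1·-1^3·-1^1 = -1.
(a,b)_∞: sgn(-2304282)=−, sgn(-587366)=−, so -1.
|Ram(-2304282, -587366)| = 4, even; anisotropic at {13, 19, 41, ∞}.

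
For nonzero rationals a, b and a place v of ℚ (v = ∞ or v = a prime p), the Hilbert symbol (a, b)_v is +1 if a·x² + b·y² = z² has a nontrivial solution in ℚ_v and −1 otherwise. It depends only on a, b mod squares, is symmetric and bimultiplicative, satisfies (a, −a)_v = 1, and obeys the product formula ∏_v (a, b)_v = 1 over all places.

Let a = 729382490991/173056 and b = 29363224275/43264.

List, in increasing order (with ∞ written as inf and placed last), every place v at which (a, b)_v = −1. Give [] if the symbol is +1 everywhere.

Mod squares: a ≡ 319, b ≡ 22011. Check v ∈ {∞, 2, 3, 5, 7, 11, 13, 23, 29}.
v=11: a=11^3·(≡7), b=11^3·(≡8) mod 11; (7|11)=-1, (8|11)=-1; (−1)^{3·3·5}·(-1)^3·(-1)^3 = -1.
v=13: a=13^-2·(≡5), b=13^-2·(≡11) mod 13; (5|13)=-1, (11|13)=-1; (−1)^{-2·-2·6}·(-1)^-2·(-1)^-2 = +1.
v=29: a=29^1·(≡18), b=29^1·(≡5) mod 29; (18|29)=-1, (5|29)=+1; (−1)^{1·1·14}·(-1)^1·(+1)^1 = -1.
v=∞: 319 > 0 and 22011 > 0  ⇒  (a,b)_∞ = +1.
v=5: a=5^0·(≡1), b=5^2·(≡4) mod 5; (1|5)=+1, (4|5)=+1; (−1)^{0·2·2}·(+1)^2·(+1)^0 = +1.
v=7: a=7^2·(≡2), b=7^2·(≡5) mod 7; (2|7)=+1, (5|7)=-1; (−1)^{2·2·3}·(+1)^2·(-1)^2 = +1.
v=23: a=23^2·(≡14), b=23^1·(≡5) mod 23; (14|23)=-1, (5|23)=-1; (−1)^{2·1·11}·(-1)^1·(-1)^2 = -1.
v=2: v_2(a)=-10, v_2(b)=-8; units ≡ 7, 3 (mod 8); ε·ε+αω+βω = 1·1+-10·1+-8·0 ≡ 1  ⇒  (a,b)_2 = -1.
v=3: a=3^6·(≡1), b=3^3·(≡2) mod 3; (1|3)=+1, (2|3)=-1; (−1)^{6·3·1}·(+1)^3·(-1)^6 = +1.
Ram(319, 22011) = {2, 11, 23, 29}; no ℚ_2-point on the conic.

[2, 11, 23, 29]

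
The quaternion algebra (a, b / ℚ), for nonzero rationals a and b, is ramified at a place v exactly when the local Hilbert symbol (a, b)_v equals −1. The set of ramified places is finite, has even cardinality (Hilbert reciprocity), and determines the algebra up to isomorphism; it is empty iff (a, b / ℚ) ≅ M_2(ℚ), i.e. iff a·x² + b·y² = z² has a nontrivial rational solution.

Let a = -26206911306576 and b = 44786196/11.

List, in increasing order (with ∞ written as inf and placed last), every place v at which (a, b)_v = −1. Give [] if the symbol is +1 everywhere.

[2, 3, 7, 13]

Mod squares: a ≡ -21, b ≡ 31031. Check v ∈ {∞, 2, 3, 7, 11, 13, 31}.
v=∞: -21 < 0 and 31031 > 0  ⇒  (a,b)_∞ = +1.
v=13: a=13^2·(≡7), b=13^1·(≡6) mod 13; (7|13)=-1, (6|13)=-1; (−1)^{2·1·6}·(-1)^1·(-1)^2 = -1.
v=2: v_2(a)=4, v_2(b)=2; units ≡ 3, 7 (mod 8); ε·ε+αω+βω = 1·1+4·0+2·1 ≡ 1  ⇒  (a,b)_2 = -1.
v=31: a=31^2·(≡7), b=31^1·(≡19) mod 31; (7|31)=+1, (19|31)=+1; (−1)^{2·1·15}·(+1)^1·(+1)^2 = +1.
v=11: a=11^2·(≡5), b=11^-1·(≡4) mod 11; (5|11)=+1, (4|11)=+1; (−1)^{2·-1·5}·(+1)^-1·(+1)^2 = +1.
v=3: a=3^5·(≡2), b=3^4·(≡2) mod 3; (2|3)=-1, (2|3)=-1; (−1)^{5·4·1}·(-1)^4·(-1)^5 = -1.
v=7: a=7^3·(≡2), b=7^3·(≡2) mod 7; (2|7)=+1, (2|7)=+1; (−1)^{3·3·3}·(+1)^3·(+1)^3 = -1.
(-21, 31031 / ℚ) ramifies at {2, 3, 7, 13}: a division algebra.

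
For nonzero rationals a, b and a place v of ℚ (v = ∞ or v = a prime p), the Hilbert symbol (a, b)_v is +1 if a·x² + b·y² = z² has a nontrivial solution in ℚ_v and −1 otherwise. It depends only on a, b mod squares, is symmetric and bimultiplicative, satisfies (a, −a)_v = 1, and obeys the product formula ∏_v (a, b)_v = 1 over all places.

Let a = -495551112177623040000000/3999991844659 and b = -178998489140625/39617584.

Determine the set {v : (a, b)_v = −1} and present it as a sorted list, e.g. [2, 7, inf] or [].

(a, b) ≡ (-106590, -124355) mod (ℚ^×)²; places V = {2, 3, 5, 7, 11, 17, 19, 31, 37, 41, ∞}.
(a,b)_37: α=2, u≡16; β=0, v≡24 (mod 37); (16|37)=+1, (24|37)=-1; sign (−1)^0·+1^0·-1^2 = +1.
(a,b)_3: α=9, u≡2; β=6, v≡1 (mod 3); (2|3)=-1, (1|3)=+1; sign (−1)^0·-1^6·+1^9 = +1.
(a,b)_41: α=-2, u≡8; β=0, v≡2 (mod 41); (8|41)=+1, (2|41)=+1; sign (−1)^0·+1^0·+1^-2 = +1.
(a,b)_7: α=4, u≡3; β=5, v≡4 (mod 7); (3|7)=-1, (4|7)=+1; sign (−1)^0·-1^5·+1^4 = -1.
(a,b)_17: α=1, u≡5; β=1, v≡3 (mod 17); (5|17)=-1, (3|17)=-1; sign (−1)^0·-1^1·-1^1 = +1.
(a,b)_∞: sgn(-106590)=−, sgn(-124355)=−, so -1.
(a,b)_5: α=7, u≡2; β=7, v≡1 (mod 5); (2|5)=-1, (1|5)=+1; sign (−1)^0·-1^7·+1^7 = -1.
(a,b)_19: α=-5, u≡3; β=-5, v≡3 (mod 19); (3|19)=-1, (3|19)=-1; sign (−1)^1·-1^-5·-1^-5 = -1.
(a,b)_11: α=1, u≡4; β=1, v≡9 (mod 11); (4|11)=+1, (9|11)=+1; sign (−1)^1·+1^1·+1^1 = -1.
(a,b)_2: α=19, β=-4; u≡1, v≡5 (mod 8); ε(u)ε(v)=0·0, αω(v)=19·1, βω(u)=-4·0; sum ≡ 1  ⇒  -1.
(a,b)_31: α=-2, u≡10; β=0, v≡26 (mod 31); (10|31)=+1, (26|31)=-1; sign (−1)^0·+1^0·-1^-2 = +1.
|Ram(-106590, -124355)| = 6, even; anisotropic at {2, 5, 7, 11, 19, ∞}.

[2, 5, 7, 11, 19, inf]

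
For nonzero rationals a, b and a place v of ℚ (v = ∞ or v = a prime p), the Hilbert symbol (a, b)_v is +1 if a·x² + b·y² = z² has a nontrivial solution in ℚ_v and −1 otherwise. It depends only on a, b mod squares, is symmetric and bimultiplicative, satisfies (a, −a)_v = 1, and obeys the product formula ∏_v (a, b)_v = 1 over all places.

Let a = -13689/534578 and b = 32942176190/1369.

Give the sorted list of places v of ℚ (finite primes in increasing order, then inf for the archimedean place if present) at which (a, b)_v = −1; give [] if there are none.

(a, b) ≡ (-2, 113390) mod (ℚ^×)²; places V = {2, 3, 5, 7, 11, 13, 17, 23, 29, 37, 47, ∞}.
(a,b)_7: α=0, u≡5; β=4, v≡2 (mod 7); (5|7)=-1, (2|7)=+1; sign (−1)^0·-1^4·+1^0 = +1.
(a,b)_23: α=0, u≡15; β=1, v≡13 (mod 23); (15|23)=-1, (13|23)=+1; sign (−1)^0·-1^1·+1^0 = -1.
(a,b)_13: α=2, u≡2; β=0, v≡10 (mod 13); (2|13)=-1, (10|13)=+1; sign (−1)^0·-1^0·+1^2 = +1.
(a,b)_11: α=-2, u≡4; β=2, v≡10 (mod 11); (4|11)=+1, (10|11)=-1; sign (−1)^0·+1^2·-1^-2 = +1.
(a,b)_5: α=0, u≡2; β=1, v≡2 (mod 5); (2|5)=-1, (2|5)=-1; sign (−1)^0·-1^1·-1^0 = -1.
(a,b)_37: α=0, u≡19; β=-2, v≡8 (mod 37); (19|37)=-1, (8|37)=-1; sign (−1)^0·-1^-2·-1^0 = +1.
(a,b)_29: α=0, u≡11; β=1, v≡25 (mod 29); (11|29)=-1, (25|29)=+1; sign (−1)^0·-1^1·+1^0 = -1.
(a,b)_2: α=-1, β=1; u≡7, v≡7 (mod 8); ε(u)ε(v)=1·1, αω(v)=-1·0, βω(u)=1·0; sum ≡ 1  ⇒  -1.
(a,b)_17: α=0, u≡1; β=1, v≡11 (mod 17); (1|17)=+1, (11|17)=-1; sign (−1)^0·+1^1·-1^0 = +1.
(a,b)_47: α=-2, u≡5; β=0, v≡45 (mod 47); (5|47)=-1, (45|47)=-1; sign (−1)^0·-1^0·-1^-2 = +1.
(a,b)_3: α=4, u≡1; β=0, v≡2 (mod 3); (1|3)=+1, (2|3)=-1; sign (−1)^0·+1^0·-1^4 = +1.
(a,b)_∞: sgn(-2)=−, sgn(113390)=+, so +1.
Ram(-2, 113390) = {2, 5, 23, 29}; no ℚ_2-point on the conic.

[2, 5, 23, 29]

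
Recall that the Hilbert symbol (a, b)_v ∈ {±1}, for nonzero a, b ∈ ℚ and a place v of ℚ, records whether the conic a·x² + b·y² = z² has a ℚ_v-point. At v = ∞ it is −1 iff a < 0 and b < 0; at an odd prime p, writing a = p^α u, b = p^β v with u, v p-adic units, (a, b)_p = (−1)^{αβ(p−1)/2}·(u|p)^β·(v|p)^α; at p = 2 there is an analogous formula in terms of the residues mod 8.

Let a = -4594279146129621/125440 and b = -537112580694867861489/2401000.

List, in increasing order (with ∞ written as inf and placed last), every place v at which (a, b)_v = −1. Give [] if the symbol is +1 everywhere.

(a, b) ≡ (-2210, -10) mod (ℚ^×)²; places V = {2, 3, 5, 7, 13, 17, 23, ∞}.
(a,b)_13: α=5, u≡9; β=6, v≡9 (mod 13); (9|13)=+1, (9|13)=+1; sign (−1)^0·+1^6·+1^5 = +1.
(a,b)_∞: sgn(-2210)=−, sgn(-10)=−, so -1.
(a,b)_5: α=-1, u≡3; β=-3, v≡2 (mod 5); (3|5)=-1, (2|5)=-1; sign (−1)^0·-1^-3·-1^-1 = +1.
(a,b)_3: α=2, u≡1; β=2, v≡2 (mod 3); (1|3)=+1, (2|3)=-1; sign (−1)^0·+1^2·-1^2 = +1.
(a,b)_2: α=-9, β=-3; u≡7, v≡3 (mod 8); ε(u)ε(v)=1·1, αω(v)=-9·1, βω(u)=-3·0; sum ≡ 0  ⇒  +1.
(a,b)_17: α=3, u≡3; β=4, v≡11 (mod 17); (3|17)=-1, (11|17)=-1; sign (−1)^0·-1^4·-1^3 = -1.
(a,b)_23: α=4, u≡22; β=6, v≡4 (mod 23); (22|23)=-1, (4|23)=+1; sign (−1)^0·-1^6·+1^4 = +1.
(a,b)_7: α=-2, u≡2; β=-4, v≡1 (mod 7); (2|7)=+1, (1|7)=+1; sign (−1)^0·+1^-4·+1^-2 = +1.
|Ram(-2210, -10)| = 2, even; anisotropic at {17, ∞}.

[17, inf]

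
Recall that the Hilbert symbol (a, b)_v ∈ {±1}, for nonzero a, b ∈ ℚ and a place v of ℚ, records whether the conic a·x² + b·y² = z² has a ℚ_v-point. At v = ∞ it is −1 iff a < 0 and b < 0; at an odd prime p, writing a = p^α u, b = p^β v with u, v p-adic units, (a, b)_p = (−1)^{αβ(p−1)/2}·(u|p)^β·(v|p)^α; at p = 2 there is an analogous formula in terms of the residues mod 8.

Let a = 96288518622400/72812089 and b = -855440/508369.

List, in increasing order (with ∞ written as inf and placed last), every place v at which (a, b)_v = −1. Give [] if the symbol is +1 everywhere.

Mod squares: a ≡ 121771, b ≡ -185. Check v ∈ {∞, 2, 5, 7, 13, 17, 19, 23, 29, 31, 37, 53}.
v=2: v_2(a)=6, v_2(b)=4; units ≡ 3, 7 (mod 8); ε·ε+αω+βω = 1·1+6·0+4·1 ≡ 1  ⇒  (a,b)_2 = -1.
v=53: a=53^-2·(≡19), b=53^0·(≡18) mod 53; (19|53)=-1, (18|53)=-1; (−1)^{-2·0·26}·(-1)^0·(-1)^-2 = +1.
v=5: a=5^2·(≡4), b=5^1·(≡3) mod 5; (4|5)=+1, (3|5)=-1; (−1)^{2·1·2}·(+1)^1·(-1)^2 = +1.
v=19: a=19^3·(≡6), b=19^0·(≡7) mod 19; (6|19)=+1, (7|19)=+1; (−1)^{3·0·9}·(+1)^0·(+1)^3 = +1.
v=37: a=37^2·(≡21), b=37^1·(≡13) mod 37; (21|37)=+1, (13|37)=-1; (−1)^{2·1·18}·(+1)^1·(-1)^2 = +1.
v=7: a=7^-2·(≡6), b=7^0·(≡2) mod 7; (6|7)=-1, (2|7)=+1; (−1)^{-2·0·3}·(-1)^0·(+1)^-2 = +1.
v=∞: 121771 > 0 and -185 < 0  ⇒  (a,b)_∞ = +1.
v=31: a=31^0·(≡29), b=31^-2·(≡18) mod 31; (29|31)=-1, (18|31)=+1; (−1)^{0·-2·15}·(-1)^-2·(+1)^0 = +1.
v=29: a=29^1·(≡28), b=29^0·(≡27) mod 29; (28|29)=+1, (27|29)=-1; (−1)^{1·0·14}·(+1)^0·(-1)^1 = -1.
v=13: a=13^1·(≡6), b=13^0·(≡3) mod 13; (6|13)=-1, (3|13)=+1; (−1)^{1·0·6}·(-1)^0·(+1)^1 = +1.
v=23: a=23^-2·(≡12), b=23^-2·(≡14) mod 23; (12|23)=+1, (14|23)=-1; (−1)^{-2·-2·11}·(+1)^-2·(-1)^-2 = +1.
v=17: a=17^1·(≡7), b=17^2·(≡15) mod 17; (7|17)=-1, (15|17)=+1; (−1)^{1·2·8}·(-1)^2·(+1)^1 = +1.
Ram(121771, -185) = {2, 29}; no ℚ_2-point on the conic.

[2, 29]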